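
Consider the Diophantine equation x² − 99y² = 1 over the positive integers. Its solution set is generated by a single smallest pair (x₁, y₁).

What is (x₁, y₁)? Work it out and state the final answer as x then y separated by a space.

[9; 1,18] for √99; ℓ=2 ⇒ convergent index 1
a_0=9:  p_0=9·1+0=9,  q_0=9·0+1=1
a_1=1:  p_1=1·9+1=10,  q_1=1·1+0=1
(x₁, y₁) = (10, 1);  10² − 99·1² = 1 ✓

10 1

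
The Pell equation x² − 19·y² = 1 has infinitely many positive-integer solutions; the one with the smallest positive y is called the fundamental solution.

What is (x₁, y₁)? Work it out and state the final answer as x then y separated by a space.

d=19: √d = [4; 2,1,3,1,2,8] (ℓ=6, even), read p_5/q_5
i=0: a=4 ⇒ p=4, q=1
i=1: a=2 ⇒ p=9, q=2
i=2: a=1 ⇒ p=13, q=3
…
i=4: a=1 ⇒ p=61, q=14
i=5: a=2 ⇒ p=170, q=39
(x₁, y₁) = (170, 39);  170² − 19·39² = 1 ✓

170 39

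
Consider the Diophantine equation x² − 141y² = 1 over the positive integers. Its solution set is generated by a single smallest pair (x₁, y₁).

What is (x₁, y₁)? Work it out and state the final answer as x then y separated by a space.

95 8

√141 = [11; 1,6,1,22, …], period ℓ=4 (even) → k=3
a_0=11:  p_0=11·1+0=11,  q_0=11·0+1=1
a_1=1:  p_1=1·11+1=12,  q_1=1·1+0=1
a_2=6:  p_2=6·12+11=83,  q_2=6·1+1=7
a_3=1:  p_3=1·83+12=95,  q_3=1·7+1=8
→ (95, 8).  Check: 95²=9025, 141·8²=9024, difference 1.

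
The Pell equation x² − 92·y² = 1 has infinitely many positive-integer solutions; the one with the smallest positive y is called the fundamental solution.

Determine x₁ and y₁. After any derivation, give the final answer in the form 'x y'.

[9; 1,1,2,4,2,1,1,18] for √92; ℓ=8 ⇒ convergent index 7
step 0: (9, 1)  from 9·(1,0) + (0,1)
…
step 3: (48, 5)  from 2·(19,2) + (10,1)
…
step 6: (681, 71)  from 1·(470,49) + (211,22)
step 7: (1151, 120)  from 1·(681,71) + (470,49)
fundamental: x₁=1151, y₁=120  (since 1324801 − 92·14400 = 1)

1151 120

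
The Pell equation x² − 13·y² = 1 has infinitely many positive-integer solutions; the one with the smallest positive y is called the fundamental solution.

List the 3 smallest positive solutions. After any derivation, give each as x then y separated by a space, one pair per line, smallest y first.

649 180
842401 233640
1093435849 303264540

√13 = [3; 1,1,1,1,6, …], period ℓ=5 (odd) → k=9
i=0: a=3 ⇒ p=3, q=1
…
i=2: a=1 ⇒ p=7, q=2
…
i=5: a=6 ⇒ p=119, q=33
i=6: a=1 ⇒ p=137, q=38
…
i=8: a=1 ⇒ p=393, q=109
i=9: a=1 ⇒ p=649, q=180
(x₁, y₁) = (649, 180);  649² − 13·180² = 1 ✓
k=2:  x_2 = 649·649+13·180·180 = 842401,  y_2 = 649·180+180·649 = 233640
k=3:  x_3 = 649·842401+13·180·233640 = 1093435849,  y_3 = 649·233640+180·842401 = 303264540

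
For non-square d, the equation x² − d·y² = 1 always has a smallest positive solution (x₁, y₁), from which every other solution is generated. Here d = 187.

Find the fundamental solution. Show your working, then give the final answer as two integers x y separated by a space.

d=187: √d = [13; 1,2,13,2,1,26] (ℓ=6, even), read p_5/q_5
a_0=13:  p_0=13·1+0=13,  q_0=13·0+1=1
a_1=1:  p_1=1·13+1=14,  q_1=1·1+0=1
…
a_4=2:  p_4=2·547+41=1135,  q_4=2·40+3=83
a_5=1:  p_5=1·1135+547=1682,  q_5=1·83+40=123
→ (1682, 123).  Check: 1682²=2829124, 187·123²=2829123, difference 1.

1682 123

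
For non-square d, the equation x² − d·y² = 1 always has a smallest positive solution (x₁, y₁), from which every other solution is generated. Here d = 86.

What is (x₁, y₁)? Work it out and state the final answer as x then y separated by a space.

d=86: √d = [9; 3,1,1,1,8,1,1,1,3,18] (ℓ=10, even), read p_9/q_9
k=0  a_k=9  p_k/q_k = 9/1
k=1  a_k=3  p_k/q_k = 28/3
…
k=3  a_k=1  p_k/q_k = 65/7
k=4  a_k=1  p_k/q_k = 102/11
k=5  a_k=8  p_k/q_k = 881/95
…
k=7  a_k=1  p_k/q_k = 1864/201
k=8  a_k=1  p_k/q_k = 2847/307
k=9  a_k=3  p_k/q_k = 10405/1122
(x₁, y₁) = (10405, 1122);  10405² − 86·1122² = 1 ✓

10405 1122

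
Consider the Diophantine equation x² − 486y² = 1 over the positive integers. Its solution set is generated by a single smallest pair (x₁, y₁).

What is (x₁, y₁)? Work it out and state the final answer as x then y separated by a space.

√486 = [22; 22,44, …], period ℓ=2 (even) → k=1
a_0=22:  p_0=22·1+0=22,  q_0=22·0+1=1
a_1=22:  p_1=22·22+1=485,  q_1=22·1+0=22
fundamental: x₁=485, y₁=22  (since 235225 − 486·484 = 1)

485 22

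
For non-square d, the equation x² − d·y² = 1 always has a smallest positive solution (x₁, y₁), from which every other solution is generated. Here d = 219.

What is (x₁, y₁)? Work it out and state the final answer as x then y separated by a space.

d=219: √d = [14; 1,3,1,28] (ℓ=4, even), read p_3/q_3
i=0: a=14 ⇒ p=14, q=1
i=1: a=1 ⇒ p=15, q=1
i=2: a=3 ⇒ p=59, q=4
i=3: a=1 ⇒ p=74, q=5
→ (74, 5).  Check: 74²=5476, 219·5²=5475, difference 1.

74 5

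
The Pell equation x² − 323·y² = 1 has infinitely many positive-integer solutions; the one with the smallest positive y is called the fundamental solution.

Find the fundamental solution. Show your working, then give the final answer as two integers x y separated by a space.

√323 → a₀=17, period (1,34); ℓ=2 even so k=1
i=0: a=17 ⇒ p=17, q=1
i=1: a=1 ⇒ p=18, q=1
fundamental: x₁=18, y₁=1  (since 324 − 323·1 = 1)

18 1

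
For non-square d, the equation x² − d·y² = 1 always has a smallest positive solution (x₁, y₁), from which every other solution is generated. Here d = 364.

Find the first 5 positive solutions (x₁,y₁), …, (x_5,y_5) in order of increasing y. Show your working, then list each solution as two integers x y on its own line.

[19; 12,1,2,3,1,8,1,3,2,1,12,38] for √364; ℓ=12 ⇒ convergent index 11
a_0=19:  p_0=19·1+0=19,  q_0=19·0+1=1
a_1=12:  p_1=12·19+1=229,  q_1=12·1+0=12
…
a_4=3:  p_4=3·725+248=2423,  q_4=3·38+13=127
…
a_6=8:  p_6=8·3148+2423=27607,  q_6=8·165+127=1447
…
a_8=3:  p_8=3·30755+27607=119872,  q_8=3·1612+1447=6283
a_9=2:  p_9=2·119872+30755=270499,  q_9=2·6283+1612=14178
a_10=1:  p_10=1·270499+119872=390371,  q_10=1·14178+6283=20461
a_11=12:  p_11=12·390371+270499=4954951,  q_11=12·20461+14178=259710
(x₁, y₁) = (4954951, 259710);  4954951² − 364·259710² = 1 ✓
(x_2, y_2) = (4954951·4954951 + 364·259710·259710, 4954951·259710 + 259710·4954951) = (49103078824801, 2573700648420)
(x_3, y_3) = (4954951·49103078824801 + 364·259710·2573700648420, 4954951·2573700648420 + 259710·49103078824801) = (486606699052048124551, 25505121203178395130)
(x_4, y_4) = (4954951·486606699052048124551 + 364·259710·25505121203178395130, 4954951·25505121203178395130 + 259710·486606699052048124551) = (4822224700149240710505379201, 252753251621617410554928840)
(x_5, y_5) = (4954951·4822224700149240710505379201 + 364·259710·252753251621617410554928840, 4954951·252753251621617410554928840 + 259710·4822224700149240710505379201) = (47787774200457874208819626306623751, 2504759953751544114971907242978550)

4954951 259710
49103078824801 2573700648420
486606699052048124551 25505121203178395130
4822224700149240710505379201 252753251621617410554928840
47787774200457874208819626306623751 2504759953751544114971907242978550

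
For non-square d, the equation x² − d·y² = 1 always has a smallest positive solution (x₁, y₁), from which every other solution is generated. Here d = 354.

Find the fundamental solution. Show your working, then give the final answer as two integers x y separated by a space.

258065 13716

√354 = [18; 1,4,2,2,18,2,2,4,1,36, …], period ℓ=10 (even) → k=9
step 0: (18, 1)  from 18·(1,0) + (0,1)
…
step 3: (207, 11)  from 2·(94,5) + (19,1)
…
step 5: (9351, 497)  from 18·(508,27) + (207,11)
…
step 7: (47771, 2539)  from 2·(19210,1021) + (9351,497)
step 8: (210294, 11177)  from 4·(47771,2539) + (19210,1021)
step 9: (258065, 13716)  from 1·(210294,11177) + (47771,2539)
→ (258065, 13716).  Check: 258065²=66597544225, 354·13716²=66597544224, difference 1.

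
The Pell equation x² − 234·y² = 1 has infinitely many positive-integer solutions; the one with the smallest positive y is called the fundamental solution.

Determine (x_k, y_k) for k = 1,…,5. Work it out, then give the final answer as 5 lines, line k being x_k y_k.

5201 340
54100801 3536680
562756526801 36788545020
5853793337683201 382674441761360
60891157735824130001 3980579506413121700

√234 → a₀=15, period (3,2,1,2,1,2,3,30); ℓ=8 even so k=7
i=0: a=15 ⇒ p=15, q=1
…
i=5: a=1 ⇒ p=566, q=37
i=6: a=2 ⇒ p=1545, q=101
i=7: a=3 ⇒ p=5201, q=340
→ (5201, 340).  Check: 5201²=27050401, 234·340²=27050400, difference 1.
k=2:  x_2 = 5201·5201+234·340·340 = 54100801,  y_2 = 5201·340+340·5201 = 3536680
k=3:  x_3 = 5201·54100801+234·340·3536680 = 562756526801,  y_3 = 5201·3536680+340·54100801 = 36788545020
k=4:  x_4 = 5201·562756526801+234·340·36788545020 = 5853793337683201,  y_4 = 5201·36788545020+340·562756526801 = 382674441761360
k=5:  x_5 = 5201·5853793337683201+234·340·382674441761360 = 60891157735824130001,  y_5 = 5201·382674441761360+340·5853793337683201 = 3980579506413121700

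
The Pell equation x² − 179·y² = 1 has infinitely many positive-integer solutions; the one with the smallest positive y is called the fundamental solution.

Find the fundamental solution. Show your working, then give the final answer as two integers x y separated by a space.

4190210 313191

√179 → a₀=13, period (2,1,1,1,3,…,1,2,26); ℓ=14 even so k=13
i=0: a=13 ⇒ p=13, q=1
i=1: a=2 ⇒ p=27, q=2
i=2: a=1 ⇒ p=40, q=3
i=3: a=1 ⇒ p=67, q=5
i=4: a=1 ⇒ p=107, q=8
…
i=6: a=5 ⇒ p=2047, q=153
i=7: a=13 ⇒ p=26999, q=2018
…
i=9: a=3 ⇒ p=438125, q=32747
i=10: a=1 ⇒ p=575167, q=42990
i=11: a=1 ⇒ p=1013292, q=75737
i=12: a=1 ⇒ p=1588459, q=118727
i=13: a=2 ⇒ p=4190210, q=313191
→ (4190210, 313191).  Check: 4190210²=17557859844100, 179·313191²=17557859844099, difference 1.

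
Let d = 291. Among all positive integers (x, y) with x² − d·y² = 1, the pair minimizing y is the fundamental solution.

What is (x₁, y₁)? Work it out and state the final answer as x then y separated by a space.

√291 → a₀=17, period (17,34); ℓ=2 even so k=1
k=0  a_k=17  p_k/q_k = 17/1
k=1  a_k=17  p_k/q_k = 290/17
(x₁, y₁) = (290, 17);  290² − 291·17² = 1 ✓

290 17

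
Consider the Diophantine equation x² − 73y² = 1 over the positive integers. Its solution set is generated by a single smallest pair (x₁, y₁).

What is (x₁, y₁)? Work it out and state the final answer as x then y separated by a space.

2281249 267000

[8; 1,1,5,5,1,1,16] for √73; ℓ=7 ⇒ convergent index 13
i=0: a=8 ⇒ p=8, q=1
…
i=3: a=5 ⇒ p=94, q=11
…
i=5: a=1 ⇒ p=581, q=68
…
i=7: a=16 ⇒ p=17669, q=2068
i=8: a=1 ⇒ p=18737, q=2193
…
i=12: a=1 ⇒ p=1241008, q=145249
i=13: a=1 ⇒ p=2281249, q=267000
fundamental: x₁=2281249, y₁=267000  (since 5204097000001 − 73·71289000000 = 1)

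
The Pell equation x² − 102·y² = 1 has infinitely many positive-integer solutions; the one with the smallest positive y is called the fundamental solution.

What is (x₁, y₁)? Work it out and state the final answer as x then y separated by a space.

√102 = [10; 10,20, …], period ℓ=2 (even) → k=1
step 0: (10, 1)  from 10·(1,0) + (0,1)
step 1: (101, 10)  from 10·(10,1) + (1,0)
fundamental: x₁=101, y₁=10  (since 10201 − 102·100 = 1)

101 10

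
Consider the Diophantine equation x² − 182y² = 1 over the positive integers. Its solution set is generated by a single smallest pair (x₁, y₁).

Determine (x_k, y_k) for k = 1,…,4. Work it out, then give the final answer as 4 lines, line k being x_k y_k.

27 2
1457 108
78651 5830
4245697 314712

[13; 2,26] for √182; ℓ=2 ⇒ convergent index 1
step 0: (13, 1)  from 13·(1,0) + (0,1)
step 1: (27, 2)  from 2·(13,1) + (1,0)
fundamental: x₁=27, y₁=2  (since 729 − 182·4 = 1)
k=2:  x_2 = 27·27+182·2·2 = 1457,  y_2 = 27·2+2·27 = 108
k=3:  x_3 = 27·1457+182·2·108 = 78651,  y_3 = 27·108+2·1457 = 5830
k=4:  x_4 = 27·78651+182·2·5830 = 4245697,  y_4 = 27·5830+2·78651 = 314712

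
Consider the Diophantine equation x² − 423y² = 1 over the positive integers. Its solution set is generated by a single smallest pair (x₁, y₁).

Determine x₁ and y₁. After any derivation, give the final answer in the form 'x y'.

√423 → a₀=20, period (1,1,3,4,3,1,1,40); ℓ=8 even so k=7
k=0  a_k=20  p_k/q_k = 20/1
k=1  a_k=1  p_k/q_k = 21/1
k=2  a_k=1  p_k/q_k = 41/2
k=3  a_k=3  p_k/q_k = 144/7
k=4  a_k=4  p_k/q_k = 617/30
…
k=6  a_k=1  p_k/q_k = 2612/127
k=7  a_k=1  p_k/q_k = 4607/224
(x₁, y₁) = (4607, 224);  4607² − 423·224² = 1 ✓

4607 224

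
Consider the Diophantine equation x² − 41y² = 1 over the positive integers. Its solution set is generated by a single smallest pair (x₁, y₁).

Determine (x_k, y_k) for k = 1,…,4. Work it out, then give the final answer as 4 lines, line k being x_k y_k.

d=41: √d = [6; 2,2,12] (ℓ=3, odd), read p_5/q_5
a_0=6:  p_0=6·1+0=6,  q_0=6·0+1=1
…
a_2=2:  p_2=2·13+6=32,  q_2=2·2+1=5
a_3=12:  p_3=12·32+13=397,  q_3=12·5+2=62
a_4=2:  p_4=2·397+32=826,  q_4=2·62+5=129
a_5=2:  p_5=2·826+397=2049,  q_5=2·129+62=320
fundamental: x₁=2049, y₁=320  (since 4198401 − 41·102400 = 1)
k=2:  x_2 = 2049·2049+41·320·320 = 8396801,  y_2 = 2049·320+320·2049 = 1311360
k=3:  x_3 = 2049·8396801+41·320·1311360 = 34410088449,  y_3 = 2049·1311360+320·8396801 = 5373952960
k=4:  x_4 = 2049·34410088449+41·320·5373952960 = 141012534067201,  y_4 = 2049·5373952960+320·34410088449 = 22022457918720

2049 320
8396801 1311360
34410088449 5373952960
141012534067201 22022457918720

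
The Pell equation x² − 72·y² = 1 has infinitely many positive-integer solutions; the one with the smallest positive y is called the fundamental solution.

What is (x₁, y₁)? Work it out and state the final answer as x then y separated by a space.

d=72: √d = [8; 2,16] (ℓ=2, even), read p_1/q_1
i=0: a=8 ⇒ p=8, q=1
i=1: a=2 ⇒ p=17, q=2
(x₁, y₁) = (17, 2);  17² − 72·2² = 1 ✓

17 2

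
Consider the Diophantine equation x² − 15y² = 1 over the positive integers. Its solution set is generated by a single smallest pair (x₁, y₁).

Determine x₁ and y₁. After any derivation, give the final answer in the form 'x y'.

√15 = [3; 1,6, …], period ℓ=2 (even) → k=1
k=0  a_k=3  p_k/q_k = 3/1
k=1  a_k=1  p_k/q_k = 4/1
(x₁, y₁) = (4, 1);  4² − 15·1² = 1 ✓

4 1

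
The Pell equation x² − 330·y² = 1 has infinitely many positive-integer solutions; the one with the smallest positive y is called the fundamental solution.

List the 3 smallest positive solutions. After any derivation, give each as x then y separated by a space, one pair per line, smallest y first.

[18; 6,36] for √330; ℓ=2 ⇒ convergent index 1
a_0=18:  p_0=18·1+0=18,  q_0=18·0+1=1
a_1=6:  p_1=6·18+1=109,  q_1=6·1+0=6
(x₁, y₁) = (109, 6);  109² − 330·6² = 1 ✓
k=2:  x_2 = 109·109+330·6·6 = 23761,  y_2 = 109·6+6·109 = 1308
k=3:  x_3 = 109·23761+330·6·1308 = 5179789,  y_3 = 109·1308+6·23761 = 285138

109 6
23761 1308
5179789 285138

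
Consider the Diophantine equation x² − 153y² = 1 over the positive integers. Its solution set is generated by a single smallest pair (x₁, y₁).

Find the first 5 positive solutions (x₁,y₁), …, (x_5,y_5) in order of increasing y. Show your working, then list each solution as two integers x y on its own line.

2177 176
9478657 766304
41270070401 3336487440
179689877047297 14527065547456
782369683393860737 63250840057135984

[12; 2,1,2,2,2,1,2,24] for √153; ℓ=8 ⇒ convergent index 7
k=0  a_k=12  p_k/q_k = 12/1
…
k=5  a_k=2  p_k/q_k = 569/46
k=6  a_k=1  p_k/q_k = 804/65
k=7  a_k=2  p_k/q_k = 2177/176
(x₁, y₁) = (2177, 176);  2177² − 153·176² = 1 ✓
(2177+176√153)^2 = 9478657 + 766304√153
(2177+176√153)^3 = 41270070401 + 3336487440√153
(2177+176√153)^4 = 179689877047297 + 14527065547456√153
(2177+176√153)^5 = 782369683393860737 + 63250840057135984√153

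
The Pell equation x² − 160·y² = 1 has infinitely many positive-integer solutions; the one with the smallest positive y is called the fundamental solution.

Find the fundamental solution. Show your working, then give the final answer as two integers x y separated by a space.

721 57

√160 → a₀=12, period (1,1,1,5,1,1,1,24); ℓ=8 even so k=7
a_0=12:  p_0=12·1+0=12,  q_0=12·0+1=1
a_1=1:  p_1=1·12+1=13,  q_1=1·1+0=1
a_2=1:  p_2=1·13+12=25,  q_2=1·1+1=2
a_3=1:  p_3=1·25+13=38,  q_3=1·2+1=3
…
a_6=1:  p_6=1·253+215=468,  q_6=1·20+17=37
a_7=1:  p_7=1·468+253=721,  q_7=1·37+20=57
fundamental: x₁=721, y₁=57  (since 519841 − 160·3249 = 1)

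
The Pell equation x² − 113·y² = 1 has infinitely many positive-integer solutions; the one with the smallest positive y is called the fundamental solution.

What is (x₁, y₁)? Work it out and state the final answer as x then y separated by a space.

√113 = [10; 1,1,1,2,2,1,1,1,20, …], period ℓ=9 (odd) → k=17
a_0=10:  p_0=10·1+0=10,  q_0=10·0+1=1
…
a_2=1:  p_2=1·11+10=21,  q_2=1·1+1=2
a_3=1:  p_3=1·21+11=32,  q_3=1·2+1=3
a_4=2:  p_4=2·32+21=85,  q_4=2·3+2=8
…
a_7=1:  p_7=1·287+202=489,  q_7=1·27+19=46
a_8=1:  p_8=1·489+287=776,  q_8=1·46+27=73
…
a_10=1:  p_10=1·16009+776=16785,  q_10=1·1506+73=1579
a_11=1:  p_11=1·16785+16009=32794,  q_11=1·1579+1506=3085
…
a_13=2:  p_13=2·49579+32794=131952,  q_13=2·4664+3085=12413
a_14=2:  p_14=2·131952+49579=313483,  q_14=2·12413+4664=29490
a_15=1:  p_15=1·313483+131952=445435,  q_15=1·29490+12413=41903
a_16=1:  p_16=1·445435+313483=758918,  q_16=1·41903+29490=71393
a_17=1:  p_17=1·758918+445435=1204353,  q_17=1·71393+41903=113296
→ (1204353, 113296).  Check: 1204353²=1450466148609, 113·113296²=1450466148608, difference 1.

1204353 113296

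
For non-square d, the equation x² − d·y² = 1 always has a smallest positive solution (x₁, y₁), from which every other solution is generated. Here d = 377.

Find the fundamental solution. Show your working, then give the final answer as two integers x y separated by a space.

[19; 2,2,2,38] for √377; ℓ=4 ⇒ convergent index 3
step 0: (19, 1)  from 19·(1,0) + (0,1)
step 1: (39, 2)  from 2·(19,1) + (1,0)
step 2: (97, 5)  from 2·(39,2) + (19,1)
step 3: (233, 12)  from 2·(97,5) + (39,2)
→ (233, 12).  Check: 233²=54289, 377·12²=54288, difference 1.

233 12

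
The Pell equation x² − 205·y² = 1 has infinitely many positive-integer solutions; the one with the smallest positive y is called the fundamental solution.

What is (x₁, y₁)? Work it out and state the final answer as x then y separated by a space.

[14; 3,6,1,4,1,6,3,28] for √205; ℓ=8 ⇒ convergent index 7
i=0: a=14 ⇒ p=14, q=1
i=1: a=3 ⇒ p=43, q=3
…
i=6: a=6 ⇒ p=12614, q=881
i=7: a=3 ⇒ p=39689, q=2772
→ (39689, 2772).  Check: 39689²=1575216721, 205·2772²=1575216720, difference 1.

39689 2772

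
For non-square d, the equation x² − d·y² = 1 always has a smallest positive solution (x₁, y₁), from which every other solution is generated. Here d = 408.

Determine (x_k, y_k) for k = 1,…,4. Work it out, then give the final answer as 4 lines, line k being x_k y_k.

[20; 5,40] for √408; ℓ=2 ⇒ convergent index 1
a_0=20:  p_0=20·1+0=20,  q_0=20·0+1=1
a_1=5:  p_1=5·20+1=101,  q_1=5·1+0=5
(x₁, y₁) = (101, 5);  101² − 408·5² = 1 ✓
(101+5√408)^2 = 20401 + 1010√408
(101+5√408)^3 = 4120901 + 204015√408
(101+5√408)^4 = 832401601 + 41210020√408

101 5
20401 1010
4120901 204015
832401601 41210020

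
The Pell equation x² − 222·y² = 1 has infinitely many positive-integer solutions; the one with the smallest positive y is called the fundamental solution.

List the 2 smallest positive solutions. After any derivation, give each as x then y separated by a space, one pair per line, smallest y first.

[14; 1,8,1,28] for √222; ℓ=4 ⇒ convergent index 3
step 0: (14, 1)  from 14·(1,0) + (0,1)
step 1: (15, 1)  from 1·(14,1) + (1,0)
step 2: (134, 9)  from 8·(15,1) + (14,1)
step 3: (149, 10)  from 1·(134,9) + (15,1)
fundamental: x₁=149, y₁=10  (since 22201 − 222·100 = 1)
(x_2, y_2) = (149·149 + 222·10·10, 149·10 + 10·149) = (44401, 2980)

149 10
44401 2980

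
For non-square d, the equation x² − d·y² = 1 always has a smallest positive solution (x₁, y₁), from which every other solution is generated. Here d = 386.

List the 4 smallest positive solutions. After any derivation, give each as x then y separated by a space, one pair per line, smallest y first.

111555 5678
24889036049 1266818580
5552992832780835 282639893378122
1238928230896843060801 63059786610325980840

[19; 1,1,1,4,1,18,1,4,1,1,1,38] for √386; ℓ=12 ⇒ convergent index 11
k=0  a_k=19  p_k/q_k = 19/1
…
k=3  a_k=1  p_k/q_k = 59/3
k=4  a_k=4  p_k/q_k = 275/14
k=5  a_k=1  p_k/q_k = 334/17
…
k=7  a_k=1  p_k/q_k = 6621/337
k=8  a_k=4  p_k/q_k = 32771/1668
k=9  a_k=1  p_k/q_k = 39392/2005
k=10  a_k=1  p_k/q_k = 72163/3673
k=11  a_k=1  p_k/q_k = 111555/5678
fundamental: x₁=111555, y₁=5678  (since 12444518025 − 386·32239684 = 1)
k=2:  x_2 = 111555·111555+386·5678·5678 = 24889036049,  y_2 = 111555·5678+5678·111555 = 1266818580
k=3:  x_3 = 111555·24889036049+386·5678·1266818580 = 5552992832780835,  y_3 = 111555·1266818580+5678·24889036049 = 282639893378122
k=4:  x_4 = 111555·5552992832780835+386·5678·282639893378122 = 1238928230896843060801,  y_4 = 111555·282639893378122+5678·5552992832780835 = 63059786610325980840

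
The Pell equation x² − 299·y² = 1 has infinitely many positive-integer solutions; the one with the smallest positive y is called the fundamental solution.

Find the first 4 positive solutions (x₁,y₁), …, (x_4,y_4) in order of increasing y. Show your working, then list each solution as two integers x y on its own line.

√299 = [17; 3,2,3,34, …], period ℓ=4 (even) → k=3
a_0=17:  p_0=17·1+0=17,  q_0=17·0+1=1
a_1=3:  p_1=3·17+1=52,  q_1=3·1+0=3
a_2=2:  p_2=2·52+17=121,  q_2=2·3+1=7
a_3=3:  p_3=3·121+52=415,  q_3=3·7+3=24
→ (415, 24).  Check: 415²=172225, 299·24²=172224, difference 1.
(415+24√299)^2 = 344449 + 19920√299
(415+24√299)^3 = 285892255 + 16533576√299
(415+24√299)^4 = 237290227201 + 13722848160√299

415 24
344449 19920
285892255 16533576
237290227201 13722848160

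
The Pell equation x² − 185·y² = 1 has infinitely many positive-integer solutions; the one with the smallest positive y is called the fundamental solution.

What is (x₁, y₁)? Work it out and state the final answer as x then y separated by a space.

9249 680

√185 → a₀=13, period (1,1,1,1,26); ℓ=5 odd so k=9
a_0=13:  p_0=13·1+0=13,  q_0=13·0+1=1
a_1=1:  p_1=1·13+1=14,  q_1=1·1+0=1
…
a_8=1:  p_8=1·3686+1877=5563,  q_8=1·271+138=409
a_9=1:  p_9=1·5563+3686=9249,  q_9=1·409+271=680
(x₁, y₁) = (9249, 680);  9249² − 185·680² = 1 ✓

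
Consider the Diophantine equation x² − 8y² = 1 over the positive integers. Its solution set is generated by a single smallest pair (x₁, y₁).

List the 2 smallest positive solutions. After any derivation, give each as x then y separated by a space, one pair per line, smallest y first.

√8 = [2; 1,4, …], period ℓ=2 (even) → k=1
step 0: (2, 1)  from 2·(1,0) + (0,1)
step 1: (3, 1)  from 1·(2,1) + (1,0)
(x₁, y₁) = (3, 1);  3² − 8·1² = 1 ✓
n=2: (3,1)∘(3,1) = (3·3+8·1·1, 3·1+1·3) = (17,6)

3 1
17 6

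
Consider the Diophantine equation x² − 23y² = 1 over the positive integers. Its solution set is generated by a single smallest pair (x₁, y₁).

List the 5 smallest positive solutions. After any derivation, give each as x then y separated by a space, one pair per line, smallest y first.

24 5
1151 240
55224 11515
2649601 552480
127125624 26507525

d=23: √d = [4; 1,3,1,8] (ℓ=4, even), read p_3/q_3
k=0  a_k=4  p_k/q_k = 4/1
k=1  a_k=1  p_k/q_k = 5/1
k=2  a_k=3  p_k/q_k = 19/4
k=3  a_k=1  p_k/q_k = 24/5
→ (24, 5).  Check: 24²=576, 23·5²=575, difference 1.
(x_2, y_2) = (24·24 + 23·5·5, 24·5 + 5·24) = (1151, 240)
(x_3, y_3) = (24·1151 + 23·5·240, 24·240 + 5·1151) = (55224, 11515)
(x_4, y_4) = (24·55224 + 23·5·11515, 24·11515 + 5·55224) = (2649601, 552480)
(x_5, y_5) = (24·2649601 + 23·5·552480, 24·552480 + 5·2649601) = (127125624, 26507525)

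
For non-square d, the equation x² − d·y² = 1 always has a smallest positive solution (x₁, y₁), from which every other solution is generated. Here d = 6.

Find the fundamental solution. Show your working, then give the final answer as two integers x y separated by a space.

5 2

[2; 2,4] for √6; ℓ=2 ⇒ convergent index 1
k=0  a_k=2  p_k/q_k = 2/1
k=1  a_k=2  p_k/q_k = 5/2
fundamental: x₁=5, y₁=2  (since 25 − 6·4 = 1)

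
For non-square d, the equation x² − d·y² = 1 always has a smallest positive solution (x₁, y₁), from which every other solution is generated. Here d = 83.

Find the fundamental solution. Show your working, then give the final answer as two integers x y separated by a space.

d=83: √d = [9; 9,18] (ℓ=2, even), read p_1/q_1
k=0  a_k=9  p_k/q_k = 9/1
k=1  a_k=9  p_k/q_k = 82/9
→ (82, 9).  Check: 82²=6724, 83·9²=6723, difference 1.

82 9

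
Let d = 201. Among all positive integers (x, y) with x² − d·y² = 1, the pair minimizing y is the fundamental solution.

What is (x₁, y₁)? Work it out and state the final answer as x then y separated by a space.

515095 36332

[14; 5,1,1,1,2,…,1,5,28] for √201; ℓ=14 ⇒ convergent index 13
i=0: a=14 ⇒ p=14, q=1
i=1: a=5 ⇒ p=71, q=5
i=2: a=1 ⇒ p=85, q=6
…
i=4: a=1 ⇒ p=241, q=17
i=5: a=2 ⇒ p=638, q=45
i=6: a=1 ⇒ p=879, q=62
i=7: a=8 ⇒ p=7670, q=541
i=8: a=1 ⇒ p=8549, q=603
i=9: a=2 ⇒ p=24768, q=1747
i=10: a=1 ⇒ p=33317, q=2350
i=11: a=1 ⇒ p=58085, q=4097
i=12: a=1 ⇒ p=91402, q=6447
i=13: a=5 ⇒ p=515095, q=36332
→ (515095, 36332).  Check: 515095²=265322859025, 201·36332²=265322859024, difference 1.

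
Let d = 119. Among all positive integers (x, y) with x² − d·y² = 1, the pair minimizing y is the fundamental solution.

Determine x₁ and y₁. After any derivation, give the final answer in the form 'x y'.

120 11

√119 = [10; 1,9,1,20, …], period ℓ=4 (even) → k=3
step 0: (10, 1)  from 10·(1,0) + (0,1)
…
step 2: (109, 10)  from 9·(11,1) + (10,1)
step 3: (120, 11)  from 1·(109,10) + (11,1)
fundamental: x₁=120, y₁=11  (since 14400 − 119·121 = 1)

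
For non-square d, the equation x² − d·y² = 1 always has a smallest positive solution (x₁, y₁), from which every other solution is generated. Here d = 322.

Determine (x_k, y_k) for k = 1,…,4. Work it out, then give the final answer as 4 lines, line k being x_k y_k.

323 18
208657 11628
134792099 7511670
87075487297 4852527192

[17; 1,16,1,34] for √322; ℓ=4 ⇒ convergent index 3
k=0  a_k=17  p_k/q_k = 17/1
k=1  a_k=1  p_k/q_k = 18/1
k=2  a_k=16  p_k/q_k = 305/17
k=3  a_k=1  p_k/q_k = 323/18
(x₁, y₁) = (323, 18);  323² − 322·18² = 1 ✓
(323+18√322)^2 = 208657 + 11628√322
(323+18√322)^3 = 134792099 + 7511670√322
(323+18√322)^4 = 87075487297 + 4852527192√322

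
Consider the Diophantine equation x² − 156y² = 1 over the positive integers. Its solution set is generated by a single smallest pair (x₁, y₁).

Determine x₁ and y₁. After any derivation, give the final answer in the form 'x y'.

25 2

[12; 2,24] for √156; ℓ=2 ⇒ convergent index 1
step 0: (12, 1)  from 12·(1,0) + (0,1)
step 1: (25, 2)  from 2·(12,1) + (1,0)
(x₁, y₁) = (25, 2);  25² − 156·2² = 1 ✓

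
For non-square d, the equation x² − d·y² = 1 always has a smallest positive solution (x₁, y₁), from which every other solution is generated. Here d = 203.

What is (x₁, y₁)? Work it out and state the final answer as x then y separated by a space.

57 4

d=203: √d = [14; 4,28] (ℓ=2, even), read p_1/q_1
i=0: a=14 ⇒ p=14, q=1
i=1: a=4 ⇒ p=57, q=4
→ (57, 4).  Check: 57²=3249, 203·4²=3248, difference 1.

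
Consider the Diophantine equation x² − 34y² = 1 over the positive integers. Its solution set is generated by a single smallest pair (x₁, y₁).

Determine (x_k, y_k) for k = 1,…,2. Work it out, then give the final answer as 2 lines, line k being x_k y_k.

35 6
2449 420

√34 = [5; 1,4,1,10, …], period ℓ=4 (even) → k=3
step 0: (5, 1)  from 5·(1,0) + (0,1)
…
step 2: (29, 5)  from 4·(6,1) + (5,1)
step 3: (35, 6)  from 1·(29,5) + (6,1)
→ (35, 6).  Check: 35²=1225, 34·6²=1224, difference 1.
n=2: (35,6)∘(35,6) = (35·35+34·6·6, 35·6+6·35) = (2449,420)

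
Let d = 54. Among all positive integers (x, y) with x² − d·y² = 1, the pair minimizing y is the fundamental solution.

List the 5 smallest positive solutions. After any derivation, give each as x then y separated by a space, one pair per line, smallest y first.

√54 → a₀=7, period (2,1,6,1,2,14); ℓ=6 even so k=5
k=0  a_k=7  p_k/q_k = 7/1
k=1  a_k=2  p_k/q_k = 15/2
…
k=3  a_k=6  p_k/q_k = 147/20
k=4  a_k=1  p_k/q_k = 169/23
k=5  a_k=2  p_k/q_k = 485/66
fundamental: x₁=485, y₁=66  (since 235225 − 54·4356 = 1)
n=2: (485,66)∘(485,66) = (485·485+54·66·66, 485·66+66·485) = (470449,64020)
n=3: (470449,64020)∘(485,66) = (485·470449+54·66·64020, 485·64020+66·470449) = (456335045,62099334)
n=4: (456335045,62099334)∘(485,66) = (485·456335045+54·66·62099334, 485·62099334+66·456335045) = (442644523201,60236289960)
n=5: (442644523201,60236289960)∘(485,66) = (485·442644523201+54·66·60236289960, 485·60236289960+66·442644523201) = (429364731169925,58429139161866)

485 66
470449 64020
456335045 62099334
442644523201 60236289960
429364731169925 58429139161866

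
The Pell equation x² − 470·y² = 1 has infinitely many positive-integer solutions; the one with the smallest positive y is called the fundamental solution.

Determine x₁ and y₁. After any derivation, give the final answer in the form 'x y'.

√470 = [21; 1,2,8,2,1,42, …], period ℓ=6 (even) → k=5
step 0: (21, 1)  from 21·(1,0) + (0,1)
step 1: (22, 1)  from 1·(21,1) + (1,0)
step 2: (65, 3)  from 2·(22,1) + (21,1)
…
step 4: (1149, 53)  from 2·(542,25) + (65,3)
step 5: (1691, 78)  from 1·(1149,53) + (542,25)
(x₁, y₁) = (1691, 78);  1691² − 470·78² = 1 ✓

1691 78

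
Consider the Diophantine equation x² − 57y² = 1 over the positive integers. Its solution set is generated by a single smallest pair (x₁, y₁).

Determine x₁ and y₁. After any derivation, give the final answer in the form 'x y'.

[7; 1,1,4,1,1,14] for √57; ℓ=6 ⇒ convergent index 5
k=0  a_k=7  p_k/q_k = 7/1
k=1  a_k=1  p_k/q_k = 8/1
k=2  a_k=1  p_k/q_k = 15/2
k=3  a_k=4  p_k/q_k = 68/9
k=4  a_k=1  p_k/q_k = 83/11
k=5  a_k=1  p_k/q_k = 151/20
→ (151, 20).  Check: 151²=22801, 57·20²=22800, difference 1.

151 20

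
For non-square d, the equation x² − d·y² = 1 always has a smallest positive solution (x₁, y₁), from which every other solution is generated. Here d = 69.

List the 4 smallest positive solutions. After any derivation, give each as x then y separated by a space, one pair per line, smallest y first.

d=69: √d = [8; 3,3,1,4,1,3,3,16] (ℓ=8, even), read p_7/q_7
k=0  a_k=8  p_k/q_k = 8/1
…
k=3  a_k=1  p_k/q_k = 108/13
k=4  a_k=4  p_k/q_k = 515/62
…
k=6  a_k=3  p_k/q_k = 2384/287
k=7  a_k=3  p_k/q_k = 7775/936
→ (7775, 936).  Check: 7775²=60450625, 69·936²=60450624, difference 1.
n=2: (7775,936)∘(7775,936) = (7775·7775+69·936·936, 7775·936+936·7775) = (120901249,14554800)
n=3: (120901249,14554800)∘(7775,936) = (7775·120901249+69·936·14554800, 7775·14554800+936·120901249) = (1880014414175,226327139064)
n=4: (1880014414175,226327139064)∘(7775,936) = (7775·1880014414175+69·936·226327139064, 7775·226327139064+936·1880014414175) = (29234224019520001,3519386997890400)

7775 936
120901249 14554800
1880014414175 226327139064
29234224019520001 3519386997890400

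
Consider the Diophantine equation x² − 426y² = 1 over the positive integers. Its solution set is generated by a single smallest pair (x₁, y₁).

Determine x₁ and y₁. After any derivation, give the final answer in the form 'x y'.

88751 4300

√426 = [20; 1,1,1,3,2,6,2,3,1,1,1,40, …], period ℓ=12 (even) → k=11
a_0=20:  p_0=20·1+0=20,  q_0=20·0+1=1
a_1=1:  p_1=1·20+1=21,  q_1=1·1+0=1
a_2=1:  p_2=1·21+20=41,  q_2=1·1+1=2
a_3=1:  p_3=1·41+21=62,  q_3=1·2+1=3
a_4=3:  p_4=3·62+41=227,  q_4=3·3+2=11
a_5=2:  p_5=2·227+62=516,  q_5=2·11+3=25
a_6=6:  p_6=6·516+227=3323,  q_6=6·25+11=161
a_7=2:  p_7=2·3323+516=7162,  q_7=2·161+25=347
a_8=3:  p_8=3·7162+3323=24809,  q_8=3·347+161=1202
…
a_10=1:  p_10=1·31971+24809=56780,  q_10=1·1549+1202=2751
a_11=1:  p_11=1·56780+31971=88751,  q_11=1·2751+1549=4300
→ (88751, 4300).  Check: 88751²=7876740001, 426·4300²=7876740000, difference 1.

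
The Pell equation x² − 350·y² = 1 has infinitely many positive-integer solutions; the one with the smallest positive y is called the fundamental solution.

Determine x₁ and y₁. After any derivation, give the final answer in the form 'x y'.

[18; 1,2,2,2,1,36] for √350; ℓ=6 ⇒ convergent index 5
a_0=18:  p_0=18·1+0=18,  q_0=18·0+1=1
…
a_2=2:  p_2=2·19+18=56,  q_2=2·1+1=3
a_3=2:  p_3=2·56+19=131,  q_3=2·3+1=7
a_4=2:  p_4=2·131+56=318,  q_4=2·7+3=17
a_5=1:  p_5=1·318+131=449,  q_5=1·17+7=24
fundamental: x₁=449, y₁=24  (since 201601 − 350·576 = 1)

449 24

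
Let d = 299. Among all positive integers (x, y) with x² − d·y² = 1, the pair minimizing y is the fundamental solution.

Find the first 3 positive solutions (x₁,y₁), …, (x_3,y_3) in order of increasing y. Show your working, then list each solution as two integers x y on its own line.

415 24
344449 19920
285892255 16533576

[17; 3,2,3,34] for √299; ℓ=4 ⇒ convergent index 3
i=0: a=17 ⇒ p=17, q=1
i=1: a=3 ⇒ p=52, q=3
i=2: a=2 ⇒ p=121, q=7
i=3: a=3 ⇒ p=415, q=24
(x₁, y₁) = (415, 24);  415² − 299·24² = 1 ✓
k=2:  x_2 = 415·415+299·24·24 = 344449,  y_2 = 415·24+24·415 = 19920
k=3:  x_3 = 415·344449+299·24·19920 = 285892255,  y_3 = 415·19920+24·344449 = 16533576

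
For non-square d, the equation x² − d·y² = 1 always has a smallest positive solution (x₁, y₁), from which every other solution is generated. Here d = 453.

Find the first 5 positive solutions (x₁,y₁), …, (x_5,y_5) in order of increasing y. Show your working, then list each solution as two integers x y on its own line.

1653751 77700
5469784740001 256992905400
18091323967121133751 850004548596233100
59837090203895614338960001 2811391744490881177810800
197911295523547060893371760093751 9298683817686228472822980388500

√453 = [21; 3,1,1,10,14,10,1,1,3,42, …], period ℓ=10 (even) → k=9
step 0: (21, 1)  from 21·(1,0) + (0,1)
step 1: (64, 3)  from 3·(21,1) + (1,0)
step 2: (85, 4)  from 1·(64,3) + (21,1)
step 3: (149, 7)  from 1·(85,4) + (64,3)
step 4: (1575, 74)  from 10·(149,7) + (85,4)
step 5: (22199, 1043)  from 14·(1575,74) + (149,7)
step 6: (223565, 10504)  from 10·(22199,1043) + (1575,74)
step 7: (245764, 11547)  from 1·(223565,10504) + (22199,1043)
step 8: (469329, 22051)  from 1·(245764,11547) + (223565,10504)
step 9: (1653751, 77700)  from 3·(469329,22051) + (245764,11547)
(x₁, y₁) = (1653751, 77700);  1653751² − 453·77700² = 1 ✓
n=2: (1653751,77700)∘(1653751,77700) = (1653751·1653751+453·77700·77700, 1653751·77700+77700·1653751) = (5469784740001,256992905400)
n=3: (5469784740001,256992905400)∘(1653751,77700) = (1653751·5469784740001+453·77700·256992905400, 1653751·256992905400+77700·5469784740001) = (18091323967121133751,850004548596233100)
n=4: (18091323967121133751,850004548596233100)∘(1653751,77700) = (1653751·18091323967121133751+453·77700·850004548596233100, 1653751·850004548596233100+77700·18091323967121133751) = (59837090203895614338960001,2811391744490881177810800)
n=5: (59837090203895614338960001,2811391744490881177810800)∘(1653751,77700) = (1653751·59837090203895614338960001+453·77700·2811391744490881177810800, 1653751·2811391744490881177810800+77700·59837090203895614338960001) = (197911295523547060893371760093751,9298683817686228472822980388500)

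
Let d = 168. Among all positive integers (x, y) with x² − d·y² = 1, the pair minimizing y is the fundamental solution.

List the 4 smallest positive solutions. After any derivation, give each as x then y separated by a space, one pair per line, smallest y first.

13 1
337 26
8749 675
227137 17524

[12; 1,24] for √168; ℓ=2 ⇒ convergent index 1
i=0: a=12 ⇒ p=12, q=1
i=1: a=1 ⇒ p=13, q=1
fundamental: x₁=13, y₁=1  (since 169 − 168·1 = 1)
k=2:  x_2 = 13·13+168·1·1 = 337,  y_2 = 13·1+1·13 = 26
k=3:  x_3 = 13·337+168·1·26 = 8749,  y_3 = 13·26+1·337 = 675
k=4:  x_4 = 13·8749+168·1·675 = 227137,  y_4 = 13·675+1·8749 = 17524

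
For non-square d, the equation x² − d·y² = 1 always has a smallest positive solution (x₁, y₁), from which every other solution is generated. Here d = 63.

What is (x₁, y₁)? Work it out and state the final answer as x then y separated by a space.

8 1

d=63: √d = [7; 1,14] (ℓ=2, even), read p_1/q_1
a_0=7:  p_0=7·1+0=7,  q_0=7·0+1=1
a_1=1:  p_1=1·7+1=8,  q_1=1·1+0=1
(x₁, y₁) = (8, 1);  8² − 63·1² = 1 ✓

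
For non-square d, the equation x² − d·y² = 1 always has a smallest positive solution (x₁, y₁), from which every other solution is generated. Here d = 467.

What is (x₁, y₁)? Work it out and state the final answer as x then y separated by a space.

1625626 75225

d=467: √d = [21; 1,1,1,1,3,…,1,1,42] (ℓ=14, even), read p_13/q_13
a_0=21:  p_0=21·1+0=21,  q_0=21·0+1=1
…
a_2=1:  p_2=1·22+21=43,  q_2=1·1+1=2
a_3=1:  p_3=1·43+22=65,  q_3=1·2+1=3
a_4=1:  p_4=1·65+43=108,  q_4=1·3+2=5
…
a_6=3:  p_6=3·389+108=1275,  q_6=3·18+5=59
…
a_8=3:  p_8=3·27164+1275=82767,  q_8=3·1257+59=3830
…
a_12=1:  p_12=1·633697+358232=991929,  q_12=1·29324+16577=45901
a_13=1:  p_13=1·991929+633697=1625626,  q_13=1·45901+29324=75225
fundamental: x₁=1625626, y₁=75225  (since 2642659891876 − 467·5658800625 = 1)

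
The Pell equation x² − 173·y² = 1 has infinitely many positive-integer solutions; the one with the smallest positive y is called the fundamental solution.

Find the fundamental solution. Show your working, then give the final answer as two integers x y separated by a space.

2499849 190060

√173 → a₀=13, period (6,1,1,6,26); ℓ=5 odd so k=9
a_0=13:  p_0=13·1+0=13,  q_0=13·0+1=1
a_1=6:  p_1=6·13+1=79,  q_1=6·1+0=6
a_2=1:  p_2=1·79+13=92,  q_2=1·6+1=7
…
a_4=6:  p_4=6·171+92=1118,  q_4=6·13+7=85
a_5=26:  p_5=26·1118+171=29239,  q_5=26·85+13=2223
a_6=6:  p_6=6·29239+1118=176552,  q_6=6·2223+85=13423
a_7=1:  p_7=1·176552+29239=205791,  q_7=1·13423+2223=15646
a_8=1:  p_8=1·205791+176552=382343,  q_8=1·15646+13423=29069
a_9=6:  p_9=6·382343+205791=2499849,  q_9=6·29069+15646=190060
fundamental: x₁=2499849, y₁=190060  (since 6249245022801 − 173·36122803600 = 1)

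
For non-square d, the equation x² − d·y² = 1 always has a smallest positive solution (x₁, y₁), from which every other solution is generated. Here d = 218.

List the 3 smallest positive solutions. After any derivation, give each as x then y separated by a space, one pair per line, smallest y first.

126003 8534
31753512017 2150619204
8002075549230099 541968943114690

d=218: √d = [14; 1,3,3,1,28] (ℓ=5, odd), read p_9/q_9
i=0: a=14 ⇒ p=14, q=1
i=1: a=1 ⇒ p=15, q=1
i=2: a=3 ⇒ p=59, q=4
…
i=4: a=1 ⇒ p=251, q=17
i=5: a=28 ⇒ p=7220, q=489
…
i=7: a=3 ⇒ p=29633, q=2007
i=8: a=3 ⇒ p=96370, q=6527
i=9: a=1 ⇒ p=126003, q=8534
(x₁, y₁) = (126003, 8534);  126003² − 218·8534² = 1 ✓
k=2:  x_2 = 126003·126003+218·8534·8534 = 31753512017,  y_2 = 126003·8534+8534·126003 = 2150619204
k=3:  x_3 = 126003·31753512017+218·8534·2150619204 = 8002075549230099,  y_3 = 126003·2150619204+8534·31753512017 = 541968943114690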